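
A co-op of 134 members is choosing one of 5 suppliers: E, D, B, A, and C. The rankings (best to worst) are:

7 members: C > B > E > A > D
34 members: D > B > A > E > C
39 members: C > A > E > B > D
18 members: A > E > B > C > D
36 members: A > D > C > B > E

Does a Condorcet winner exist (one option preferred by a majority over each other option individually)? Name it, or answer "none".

A vs E: 127–7 for A.
A vs D: 100–34 for A.
A vs B: 93–41 for A.
A vs C: 88–46 for A.
A beats every other option head-to-head.

A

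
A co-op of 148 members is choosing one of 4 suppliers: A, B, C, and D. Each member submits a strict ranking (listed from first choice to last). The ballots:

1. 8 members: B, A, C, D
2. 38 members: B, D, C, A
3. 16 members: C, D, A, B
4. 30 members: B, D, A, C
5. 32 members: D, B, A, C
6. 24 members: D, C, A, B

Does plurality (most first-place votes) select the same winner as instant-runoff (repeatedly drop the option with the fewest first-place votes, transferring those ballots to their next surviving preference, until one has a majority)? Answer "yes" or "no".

Plurality — first-place votes: A 0, B 76, C 16, D 56. Winner: B.
Instant-runoff — R1 A 0, B 76, C 16, D 56 (B winner). Winner: B.
The two methods agree.

yes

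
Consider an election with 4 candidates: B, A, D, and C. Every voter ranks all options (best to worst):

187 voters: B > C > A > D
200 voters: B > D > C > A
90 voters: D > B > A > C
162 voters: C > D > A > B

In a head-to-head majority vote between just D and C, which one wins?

C

Voters preferring D to C: 290; preferring C to D: 349.
C wins the head-to-head.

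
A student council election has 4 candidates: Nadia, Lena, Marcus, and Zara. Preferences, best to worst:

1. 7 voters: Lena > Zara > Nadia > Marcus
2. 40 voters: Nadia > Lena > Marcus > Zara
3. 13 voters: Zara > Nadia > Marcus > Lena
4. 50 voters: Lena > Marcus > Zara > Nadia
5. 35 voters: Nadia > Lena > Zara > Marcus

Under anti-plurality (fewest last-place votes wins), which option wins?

Last-place votes: Nadia 50, Lena 13, Marcus 42, Zara 40.
Lena is ranked last by the fewest voters, so Lena wins.

Lena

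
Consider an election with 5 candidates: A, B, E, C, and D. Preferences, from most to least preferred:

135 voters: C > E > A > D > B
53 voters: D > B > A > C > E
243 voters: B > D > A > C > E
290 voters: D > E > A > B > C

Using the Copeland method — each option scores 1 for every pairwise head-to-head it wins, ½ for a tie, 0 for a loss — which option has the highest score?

D

A: beats B and C; loses to E and D → score 2.
B: beats C; loses to A, E, and D → score 1.
E: beats A and B; loses to C and D → score 2.
C: beats E; loses to A, B, and D → score 1.
D: beats A, B, E, and C → score 4.
D has the best pairwise record.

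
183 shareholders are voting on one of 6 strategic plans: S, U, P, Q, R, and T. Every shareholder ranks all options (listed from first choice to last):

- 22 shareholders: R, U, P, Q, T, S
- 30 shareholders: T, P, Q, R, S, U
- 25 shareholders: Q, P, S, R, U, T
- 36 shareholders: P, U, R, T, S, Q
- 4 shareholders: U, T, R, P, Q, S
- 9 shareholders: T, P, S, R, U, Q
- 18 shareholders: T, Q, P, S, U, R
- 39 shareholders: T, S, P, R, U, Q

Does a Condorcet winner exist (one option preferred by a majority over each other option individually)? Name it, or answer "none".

T

T vs S: 158–25 for T.
T vs U: 96–87 for T.
T vs P: 100–83 for T.
T vs Q: 136–47 for T.
T vs R: 100–83 for T.
T beats every other option head-to-head.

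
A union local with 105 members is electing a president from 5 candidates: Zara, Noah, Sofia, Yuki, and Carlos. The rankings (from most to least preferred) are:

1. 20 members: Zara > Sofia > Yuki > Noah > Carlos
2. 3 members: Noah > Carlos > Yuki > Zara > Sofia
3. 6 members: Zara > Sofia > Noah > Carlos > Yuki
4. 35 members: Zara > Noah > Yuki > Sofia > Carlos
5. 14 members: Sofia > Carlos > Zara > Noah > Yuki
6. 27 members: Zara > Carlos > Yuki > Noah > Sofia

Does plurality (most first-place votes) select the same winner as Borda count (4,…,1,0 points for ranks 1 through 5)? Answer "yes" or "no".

yes

Plurality — first-place votes: Zara 88, Noah 3, Sofia 14, Yuki 0, Carlos 0. Winner: Zara.
Borda — scores: Zara 383, Noah 190, Sofia 169, Yuki 170, Carlos 138. Winner: Zara.
The two methods agree.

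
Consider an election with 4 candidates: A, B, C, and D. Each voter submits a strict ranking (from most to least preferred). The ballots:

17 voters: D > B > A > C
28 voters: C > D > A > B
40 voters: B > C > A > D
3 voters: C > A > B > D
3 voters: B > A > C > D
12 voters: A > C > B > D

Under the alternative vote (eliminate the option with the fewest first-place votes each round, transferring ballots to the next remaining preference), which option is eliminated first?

Round 1: A 12, B 43, C 31, D 17. Eliminate A.

A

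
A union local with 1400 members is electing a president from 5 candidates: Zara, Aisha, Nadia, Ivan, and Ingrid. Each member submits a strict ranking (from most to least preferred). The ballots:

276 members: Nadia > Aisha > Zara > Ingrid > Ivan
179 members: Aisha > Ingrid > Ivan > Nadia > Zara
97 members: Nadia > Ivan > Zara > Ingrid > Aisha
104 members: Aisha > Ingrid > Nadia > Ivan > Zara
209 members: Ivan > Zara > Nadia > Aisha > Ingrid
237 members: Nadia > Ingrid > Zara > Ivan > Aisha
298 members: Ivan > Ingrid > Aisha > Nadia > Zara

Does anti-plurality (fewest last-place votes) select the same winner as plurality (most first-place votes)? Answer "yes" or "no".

Anti-plurality — last-place votes: Zara 581, Aisha 334, Nadia 0, Ivan 276, Ingrid 209. Winner: Nadia.
Plurality — first-place votes: Zara 0, Aisha 283, Nadia 610, Ivan 507, Ingrid 0. Winner: Nadia.
The two methods agree.

yes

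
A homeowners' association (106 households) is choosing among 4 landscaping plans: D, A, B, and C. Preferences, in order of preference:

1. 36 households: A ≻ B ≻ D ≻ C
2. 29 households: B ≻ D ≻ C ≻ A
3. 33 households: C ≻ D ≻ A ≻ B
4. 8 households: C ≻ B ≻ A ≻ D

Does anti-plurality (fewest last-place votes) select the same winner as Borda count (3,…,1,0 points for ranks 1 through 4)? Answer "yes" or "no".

no

Anti-plurality — last-place votes: D 8, A 29, B 33, C 36. Winner: D.
Borda — scores: D 160, A 149, B 175, C 152. Winner: B.
The two methods disagree.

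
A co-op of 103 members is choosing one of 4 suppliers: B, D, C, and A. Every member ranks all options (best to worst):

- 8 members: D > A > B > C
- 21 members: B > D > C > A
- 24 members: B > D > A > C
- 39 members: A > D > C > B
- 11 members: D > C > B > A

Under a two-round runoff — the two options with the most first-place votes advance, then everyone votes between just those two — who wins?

Round 1 first-place votes: B 45, D 19, C 0, A 39.
B and A advance.
Runoff: B is preferred to A by 56 voters; A by 47.
B wins the runoff.

B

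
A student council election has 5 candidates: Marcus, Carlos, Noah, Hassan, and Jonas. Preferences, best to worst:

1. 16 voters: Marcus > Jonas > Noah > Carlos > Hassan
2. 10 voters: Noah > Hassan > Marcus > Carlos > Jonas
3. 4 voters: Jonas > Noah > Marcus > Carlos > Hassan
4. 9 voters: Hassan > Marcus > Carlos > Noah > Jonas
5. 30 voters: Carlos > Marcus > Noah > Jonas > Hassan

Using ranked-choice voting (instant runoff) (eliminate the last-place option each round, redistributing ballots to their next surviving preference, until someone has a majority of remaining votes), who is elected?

Marcus

Round 1: Marcus 16, Carlos 30, Noah 10, Hassan 9, Jonas 4. Eliminate Jonas.
Round 2: Marcus 16, Carlos 30, Noah 14, Hassan 9. Eliminate Hassan.
Round 3: Marcus 25, Carlos 30, Noah 14. Eliminate Noah.
Round 4: Marcus 39, Carlos 30. Marcus has a majority.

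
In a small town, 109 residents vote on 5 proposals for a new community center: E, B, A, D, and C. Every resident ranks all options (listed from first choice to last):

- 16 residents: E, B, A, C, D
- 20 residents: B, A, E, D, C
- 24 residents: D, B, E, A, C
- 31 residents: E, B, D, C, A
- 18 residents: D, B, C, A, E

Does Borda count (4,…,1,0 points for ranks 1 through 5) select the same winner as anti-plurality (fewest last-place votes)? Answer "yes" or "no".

Borda — scores: E 276, B 347, A 134, D 250, C 83. Winner: B.
Anti-plurality — last-place votes: E 18, B 0, A 31, D 16, C 44. Winner: B.
The two methods agree.

yes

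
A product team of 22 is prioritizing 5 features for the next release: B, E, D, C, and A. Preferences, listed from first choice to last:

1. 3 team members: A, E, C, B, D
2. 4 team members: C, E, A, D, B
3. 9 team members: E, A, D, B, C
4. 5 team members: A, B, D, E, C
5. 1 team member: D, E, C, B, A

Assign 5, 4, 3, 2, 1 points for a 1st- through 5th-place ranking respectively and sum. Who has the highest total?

B: 3·2 + 4·1 + 9·2 + 5·4 + 1·2 = 50
E: 3·4 + 4·4 + 9·5 + 5·2 + 1·4 = 87
D: 3·1 + 4·2 + 9·3 + 5·3 + 1·5 = 58
C: 3·3 + 4·5 + 9·1 + 5·1 + 1·3 = 46
A: 3·5 + 4·3 + 9·4 + 5·5 + 1·1 = 89
A has the highest Borda score (89).

A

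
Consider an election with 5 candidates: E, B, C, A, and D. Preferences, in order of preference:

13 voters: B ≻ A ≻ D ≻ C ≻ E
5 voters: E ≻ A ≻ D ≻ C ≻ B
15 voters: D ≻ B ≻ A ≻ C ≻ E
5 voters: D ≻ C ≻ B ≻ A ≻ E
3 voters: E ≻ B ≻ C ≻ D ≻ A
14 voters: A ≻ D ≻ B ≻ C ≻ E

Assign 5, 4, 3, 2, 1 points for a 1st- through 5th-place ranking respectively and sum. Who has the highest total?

D

E: 13·1 + 5·5 + 15·1 + 5·1 + 3·5 + 14·1 = 87
B: 13·5 + 5·1 + 15·4 + 5·3 + 3·4 + 14·3 = 199
C: 13·2 + 5·2 + 15·2 + 5·4 + 3·3 + 14·2 = 123
A: 13·4 + 5·4 + 15·3 + 5·2 + 3·1 + 14·5 = 200
D: 13·3 + 5·3 + 15·5 + 5·5 + 3·2 + 14·4 = 216
D has the highest Borda score (216).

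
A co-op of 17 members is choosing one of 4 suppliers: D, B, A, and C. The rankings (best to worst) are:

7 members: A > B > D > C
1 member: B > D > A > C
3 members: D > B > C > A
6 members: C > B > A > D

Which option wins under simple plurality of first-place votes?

First-place votes: D 3, B 1, A 7, C 6.
A has the most first-place votes.

A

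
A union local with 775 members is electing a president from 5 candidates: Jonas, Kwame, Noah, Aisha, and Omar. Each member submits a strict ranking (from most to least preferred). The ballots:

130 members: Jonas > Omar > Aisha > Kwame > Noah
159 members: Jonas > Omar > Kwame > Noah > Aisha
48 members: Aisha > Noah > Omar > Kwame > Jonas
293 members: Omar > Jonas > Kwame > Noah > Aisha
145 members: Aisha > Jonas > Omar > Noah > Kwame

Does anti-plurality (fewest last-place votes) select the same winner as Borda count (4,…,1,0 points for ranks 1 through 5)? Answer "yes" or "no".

Anti-plurality — last-place votes: Jonas 48, Kwame 145, Noah 130, Aisha 452, Omar 0. Winner: Omar.
Borda — scores: Jonas 2470, Kwame 1082, Noah 741, Aisha 1032, Omar 2425. Winner: Jonas.
The two methods disagree.

no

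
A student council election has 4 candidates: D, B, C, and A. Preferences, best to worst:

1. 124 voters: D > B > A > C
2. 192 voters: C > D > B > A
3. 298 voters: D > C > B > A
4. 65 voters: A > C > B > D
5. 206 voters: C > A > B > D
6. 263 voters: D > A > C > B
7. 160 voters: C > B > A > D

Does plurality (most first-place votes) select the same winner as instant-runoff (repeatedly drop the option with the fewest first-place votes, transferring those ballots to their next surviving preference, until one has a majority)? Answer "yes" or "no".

yes

Plurality — first-place votes: D 685, B 0, C 558, A 65. Winner: D.
Instant-runoff — R1 D 685, B 0, C 558, A 65 (D winner). Winner: D.
The two methods agree.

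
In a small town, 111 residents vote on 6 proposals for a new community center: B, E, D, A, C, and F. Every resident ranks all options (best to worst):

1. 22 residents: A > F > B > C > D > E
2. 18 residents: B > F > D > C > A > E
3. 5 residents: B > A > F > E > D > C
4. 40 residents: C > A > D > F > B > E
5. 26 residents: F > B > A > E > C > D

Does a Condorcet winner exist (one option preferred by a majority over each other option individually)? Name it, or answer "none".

Checking pairwise contests:
A beats B 62–49.
B beats E 111–0.
B beats D 71–40.
C beats A 58–53.
B beats C 71–40.
A beats F 67–44.
Every option loses at least one head-to-head, so there is no Condorcet winner.

none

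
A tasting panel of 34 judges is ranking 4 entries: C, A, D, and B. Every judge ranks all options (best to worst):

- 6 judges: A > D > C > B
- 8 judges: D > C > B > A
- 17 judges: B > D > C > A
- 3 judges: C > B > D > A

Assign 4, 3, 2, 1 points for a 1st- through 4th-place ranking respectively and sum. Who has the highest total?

D

C: 6·2 + 8·3 + 17·2 + 3·4 = 82
A: 6·4 + 8·1 + 17·1 + 3·1 = 52
D: 6·3 + 8·4 + 17·3 + 3·2 = 107
B: 6·1 + 8·2 + 17·4 + 3·3 = 99
D has the highest Borda score (107).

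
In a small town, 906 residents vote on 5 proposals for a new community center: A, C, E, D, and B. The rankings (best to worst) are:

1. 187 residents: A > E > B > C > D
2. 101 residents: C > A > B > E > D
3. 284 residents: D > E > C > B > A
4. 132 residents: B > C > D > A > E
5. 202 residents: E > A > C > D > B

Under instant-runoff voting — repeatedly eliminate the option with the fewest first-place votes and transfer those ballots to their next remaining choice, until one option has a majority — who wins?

Round 1: A 187, C 101, E 202, D 284, B 132. Eliminate C.
Round 2: A 288, E 202, D 284, B 132. Eliminate B.
Round 3: A 288, E 202, D 416. Eliminate E.
Round 4: A 490, D 416. A has a majority.

A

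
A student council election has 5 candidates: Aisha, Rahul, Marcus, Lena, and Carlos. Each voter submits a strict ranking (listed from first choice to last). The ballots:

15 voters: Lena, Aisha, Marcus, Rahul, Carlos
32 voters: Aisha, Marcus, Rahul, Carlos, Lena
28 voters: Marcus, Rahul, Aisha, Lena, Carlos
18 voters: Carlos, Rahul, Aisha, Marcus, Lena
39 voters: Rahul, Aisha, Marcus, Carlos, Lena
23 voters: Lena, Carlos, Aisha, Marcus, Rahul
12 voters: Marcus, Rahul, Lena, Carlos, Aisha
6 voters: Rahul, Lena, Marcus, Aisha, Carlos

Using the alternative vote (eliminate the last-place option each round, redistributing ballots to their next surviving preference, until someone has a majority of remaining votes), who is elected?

Round 1: Aisha 32, Rahul 45, Marcus 40, Lena 38, Carlos 18. Eliminate Carlos.
Round 2: Aisha 32, Rahul 63, Marcus 40, Lena 38. Eliminate Aisha.
Round 3: Rahul 63, Marcus 72, Lena 38. Eliminate Lena.
Round 4: Rahul 63, Marcus 110. Marcus has a majority.

Marcus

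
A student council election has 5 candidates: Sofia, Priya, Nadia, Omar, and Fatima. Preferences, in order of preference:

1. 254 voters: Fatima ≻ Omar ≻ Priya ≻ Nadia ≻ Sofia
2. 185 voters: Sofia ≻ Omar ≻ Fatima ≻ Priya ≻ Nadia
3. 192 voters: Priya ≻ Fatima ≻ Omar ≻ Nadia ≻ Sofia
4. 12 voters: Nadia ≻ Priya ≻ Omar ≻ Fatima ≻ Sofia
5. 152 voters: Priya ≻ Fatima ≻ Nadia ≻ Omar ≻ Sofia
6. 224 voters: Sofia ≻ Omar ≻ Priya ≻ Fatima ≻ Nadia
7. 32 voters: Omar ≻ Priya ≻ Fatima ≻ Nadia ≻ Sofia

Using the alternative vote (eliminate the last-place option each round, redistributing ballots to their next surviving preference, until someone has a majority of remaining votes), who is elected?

Round 1: Sofia 409, Priya 344, Nadia 12, Omar 32, Fatima 254. Eliminate Nadia.
Round 2: Sofia 409, Priya 356, Omar 32, Fatima 254. Eliminate Omar.
Round 3: Sofia 409, Priya 388, Fatima 254. Eliminate Fatima.
Round 4: Sofia 409, Priya 642. Priya has a majority.

Priya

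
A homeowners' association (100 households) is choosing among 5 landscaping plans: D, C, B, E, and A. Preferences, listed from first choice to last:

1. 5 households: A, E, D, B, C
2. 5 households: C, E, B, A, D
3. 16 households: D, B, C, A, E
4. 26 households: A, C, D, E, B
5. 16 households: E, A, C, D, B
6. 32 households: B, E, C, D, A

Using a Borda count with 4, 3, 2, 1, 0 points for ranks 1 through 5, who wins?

C

D: 5·2 + 5·0 + 16·4 + 26·2 + 16·1 + 32·1 = 174
C: 5·0 + 5·4 + 16·2 + 26·3 + 16·2 + 32·2 = 226
B: 5·1 + 5·2 + 16·3 + 26·0 + 16·0 + 32·4 = 191
E: 5·3 + 5·3 + 16·0 + 26·1 + 16·4 + 32·3 = 216
A: 5·4 + 5·1 + 16·1 + 26·4 + 16·3 + 32·0 = 193
C has the highest Borda score (226).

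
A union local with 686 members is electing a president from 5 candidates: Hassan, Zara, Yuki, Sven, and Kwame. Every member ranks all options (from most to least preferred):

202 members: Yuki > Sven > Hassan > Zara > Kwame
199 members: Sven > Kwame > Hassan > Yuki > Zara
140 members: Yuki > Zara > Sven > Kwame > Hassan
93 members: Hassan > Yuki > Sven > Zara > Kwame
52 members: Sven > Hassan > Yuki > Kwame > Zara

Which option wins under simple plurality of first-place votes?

Yuki

First-place votes: Hassan 93, Zara 0, Yuki 342, Sven 251, Kwame 0.
Yuki has the most first-place votes.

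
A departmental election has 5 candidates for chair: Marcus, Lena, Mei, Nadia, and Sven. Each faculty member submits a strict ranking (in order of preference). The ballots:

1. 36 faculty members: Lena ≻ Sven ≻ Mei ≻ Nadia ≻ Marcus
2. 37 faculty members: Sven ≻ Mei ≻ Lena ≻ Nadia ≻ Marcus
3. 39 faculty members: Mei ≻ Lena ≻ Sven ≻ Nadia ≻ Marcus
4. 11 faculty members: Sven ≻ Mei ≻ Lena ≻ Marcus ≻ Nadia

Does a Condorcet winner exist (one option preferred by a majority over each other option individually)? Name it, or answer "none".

none

Checking pairwise contests:
Lena beats Marcus 123–0.
Mei beats Lena 87–36.
Sven beats Mei 84–39.
Lena beats Nadia 123–0.
Lena beats Sven 75–48.
Every option loses at least one head-to-head, so there is no Condorcet winner.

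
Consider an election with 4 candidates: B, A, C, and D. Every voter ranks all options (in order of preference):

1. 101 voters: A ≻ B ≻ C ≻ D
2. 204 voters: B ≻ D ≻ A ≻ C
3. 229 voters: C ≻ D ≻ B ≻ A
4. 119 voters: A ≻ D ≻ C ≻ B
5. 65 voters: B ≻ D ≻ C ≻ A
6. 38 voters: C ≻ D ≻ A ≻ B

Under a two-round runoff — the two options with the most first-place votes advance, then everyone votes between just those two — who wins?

C

Round 1 first-place votes: B 269, A 220, C 267, D 0.
B and C advance.
Runoff: B is preferred to C by 370 voters; C by 386.
C wins the runoff.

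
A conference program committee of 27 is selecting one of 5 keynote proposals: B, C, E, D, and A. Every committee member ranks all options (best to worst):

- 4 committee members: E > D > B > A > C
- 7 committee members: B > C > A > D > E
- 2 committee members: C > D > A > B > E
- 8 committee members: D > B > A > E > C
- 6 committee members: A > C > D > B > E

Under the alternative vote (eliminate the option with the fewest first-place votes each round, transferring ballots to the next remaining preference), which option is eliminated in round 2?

E

Round 1: B 7, C 2, E 4, D 8, A 6. Eliminate C.
Round 2: B 7, E 4, D 10, A 6. Eliminate E.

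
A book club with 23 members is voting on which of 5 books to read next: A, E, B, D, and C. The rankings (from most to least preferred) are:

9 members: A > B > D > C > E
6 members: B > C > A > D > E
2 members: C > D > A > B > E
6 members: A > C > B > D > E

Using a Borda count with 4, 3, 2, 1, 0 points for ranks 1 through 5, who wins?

A

A: 9·4 + 6·2 + 2·2 + 6·4 = 76
E: 9·0 + 6·0 + 2·0 + 6·0 = 0
B: 9·3 + 6·4 + 2·1 + 6·2 = 65
D: 9·2 + 6·1 + 2·3 + 6·1 = 36
C: 9·1 + 6·3 + 2·4 + 6·3 = 53
A has the highest Borda score (76).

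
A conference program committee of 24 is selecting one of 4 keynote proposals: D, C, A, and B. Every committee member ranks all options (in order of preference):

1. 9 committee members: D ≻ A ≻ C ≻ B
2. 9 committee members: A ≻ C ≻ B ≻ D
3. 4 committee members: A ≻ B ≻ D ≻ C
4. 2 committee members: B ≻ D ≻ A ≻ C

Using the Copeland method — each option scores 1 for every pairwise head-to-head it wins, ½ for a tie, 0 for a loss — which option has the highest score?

A

D: beats C; loses to A and B → score 1.
C: beats B; loses to D and A → score 1.
A: beats D, C, and B → score 3.
B: beats D; loses to C and A → score 1.
A has the best pairwise record.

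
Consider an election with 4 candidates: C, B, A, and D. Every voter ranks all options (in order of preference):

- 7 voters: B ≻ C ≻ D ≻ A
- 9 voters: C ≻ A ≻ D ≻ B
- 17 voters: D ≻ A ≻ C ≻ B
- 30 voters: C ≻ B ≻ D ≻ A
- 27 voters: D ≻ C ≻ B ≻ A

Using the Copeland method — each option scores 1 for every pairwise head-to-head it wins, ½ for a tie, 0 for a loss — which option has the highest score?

C: beats B, A, and D → score 3.
B: beats A; loses to C and D → score 1.
A: loses to C, B, and D → score 0.
D: beats B and A; loses to C → score 2.
C has the best pairwise record.

C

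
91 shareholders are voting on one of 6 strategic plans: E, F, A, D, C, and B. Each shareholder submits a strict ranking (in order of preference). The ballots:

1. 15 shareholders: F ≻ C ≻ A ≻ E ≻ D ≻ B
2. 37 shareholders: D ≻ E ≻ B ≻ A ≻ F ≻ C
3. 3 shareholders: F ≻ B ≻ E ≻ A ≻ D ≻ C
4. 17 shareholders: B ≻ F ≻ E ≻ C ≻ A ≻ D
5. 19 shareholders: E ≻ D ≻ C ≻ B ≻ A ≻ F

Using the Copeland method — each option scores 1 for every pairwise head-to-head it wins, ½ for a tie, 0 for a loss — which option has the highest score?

E

E: beats F, A, D, C, and B → score 5.
F: beats C; loses to E, A, D, and B → score 1.
A: beats F; loses to E, D, C, and B → score 1.
D: beats F, A, C, and B; loses to E → score 4.
C: beats A; loses to E, F, D, and B → score 1.
B: beats F, A, and C; loses to E and D → score 3.
E has the best pairwise record.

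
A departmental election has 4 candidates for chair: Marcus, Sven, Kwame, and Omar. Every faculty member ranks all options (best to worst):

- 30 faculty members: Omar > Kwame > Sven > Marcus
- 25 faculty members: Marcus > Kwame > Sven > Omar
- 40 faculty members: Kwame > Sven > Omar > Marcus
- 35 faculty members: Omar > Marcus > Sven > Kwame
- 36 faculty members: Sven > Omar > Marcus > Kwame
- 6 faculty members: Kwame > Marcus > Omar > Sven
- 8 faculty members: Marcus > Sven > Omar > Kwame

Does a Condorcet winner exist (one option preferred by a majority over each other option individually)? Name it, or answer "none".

Checking pairwise contests:
Sven beats Marcus 106–74.
Kwame beats Sven 101–79.
Marcus beats Kwame 104–76.
Sven beats Omar 109–71.
Every option loses at least one head-to-head, so there is no Condorcet winner.

none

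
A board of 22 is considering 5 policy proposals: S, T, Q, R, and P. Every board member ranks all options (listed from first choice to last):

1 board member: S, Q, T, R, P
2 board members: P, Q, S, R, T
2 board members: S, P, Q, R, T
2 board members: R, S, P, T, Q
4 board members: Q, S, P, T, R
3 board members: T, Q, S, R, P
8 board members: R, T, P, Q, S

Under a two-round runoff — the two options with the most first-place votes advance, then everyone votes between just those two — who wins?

Round 1 first-place votes: S 3, T 3, Q 4, R 10, P 2.
R and Q advance.
Runoff: R is preferred to Q by 10 voters; Q by 12.
Q wins the runoff.

Q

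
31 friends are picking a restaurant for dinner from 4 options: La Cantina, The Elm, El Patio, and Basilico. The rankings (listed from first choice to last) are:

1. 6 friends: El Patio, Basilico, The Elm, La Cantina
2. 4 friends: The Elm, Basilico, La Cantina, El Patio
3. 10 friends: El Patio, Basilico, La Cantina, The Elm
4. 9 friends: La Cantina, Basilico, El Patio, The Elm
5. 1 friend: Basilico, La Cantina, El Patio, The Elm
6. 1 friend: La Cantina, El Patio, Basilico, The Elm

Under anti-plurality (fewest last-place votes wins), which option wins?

Basilico

Last-place votes: La Cantina 6, The Elm 21, El Patio 4, Basilico 0.
Basilico is ranked last by the fewest voters, so Basilico wins.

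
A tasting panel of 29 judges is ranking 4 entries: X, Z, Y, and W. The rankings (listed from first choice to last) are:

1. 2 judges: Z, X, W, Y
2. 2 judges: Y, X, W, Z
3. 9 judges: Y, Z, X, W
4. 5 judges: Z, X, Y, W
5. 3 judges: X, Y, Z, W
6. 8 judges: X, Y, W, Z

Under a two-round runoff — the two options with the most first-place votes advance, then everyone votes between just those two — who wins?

X

Round 1 first-place votes: X 11, Z 7, Y 11, W 0.
X and Y advance.
Runoff: X is preferred to Y by 18 voters; Y by 11.
X wins the runoff.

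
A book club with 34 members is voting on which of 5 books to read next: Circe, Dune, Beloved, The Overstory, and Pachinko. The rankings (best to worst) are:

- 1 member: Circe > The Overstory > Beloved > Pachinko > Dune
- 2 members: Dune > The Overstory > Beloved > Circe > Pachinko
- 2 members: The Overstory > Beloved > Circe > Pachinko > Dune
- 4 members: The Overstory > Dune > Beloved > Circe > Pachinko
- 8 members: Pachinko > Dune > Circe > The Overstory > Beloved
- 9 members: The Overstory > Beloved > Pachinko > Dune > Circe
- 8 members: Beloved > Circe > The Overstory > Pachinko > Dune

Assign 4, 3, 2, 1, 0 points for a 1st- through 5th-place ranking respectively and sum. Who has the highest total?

The Overstory

Circe: 1·4 + 2·1 + 2·2 + 4·1 + 8·2 + 9·0 + 8·3 = 54
Dune: 1·0 + 2·4 + 2·0 + 4·3 + 8·3 + 9·1 + 8·0 = 53
Beloved: 1·2 + 2·2 + 2·3 + 4·2 + 8·0 + 9·3 + 8·4 = 79
The Overstory: 1·3 + 2·3 + 2·4 + 4·4 + 8·1 + 9·4 + 8·2 = 93
Pachinko: 1·1 + 2·0 + 2·1 + 4·0 + 8·4 + 9·2 + 8·1 = 61
The Overstory has the highest Borda score (93).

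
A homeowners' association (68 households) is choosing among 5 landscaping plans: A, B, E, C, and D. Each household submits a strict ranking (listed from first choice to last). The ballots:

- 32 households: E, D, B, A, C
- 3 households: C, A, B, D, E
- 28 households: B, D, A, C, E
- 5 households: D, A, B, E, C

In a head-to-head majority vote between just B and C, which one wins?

B

Voters preferring B to C: 65; preferring C to B: 3.
B wins the head-to-head.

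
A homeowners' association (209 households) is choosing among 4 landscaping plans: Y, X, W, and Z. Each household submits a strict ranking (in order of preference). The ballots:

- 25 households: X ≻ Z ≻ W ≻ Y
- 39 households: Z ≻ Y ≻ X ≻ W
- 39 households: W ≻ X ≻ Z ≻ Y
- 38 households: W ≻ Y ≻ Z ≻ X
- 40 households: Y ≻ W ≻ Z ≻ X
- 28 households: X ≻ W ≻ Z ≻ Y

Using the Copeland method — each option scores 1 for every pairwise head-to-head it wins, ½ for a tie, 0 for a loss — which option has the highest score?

Y: beats X; loses to W and Z → score 1.
X: loses to Y, W, and Z → score 0.
W: beats Y, X, and Z → score 3.
Z: beats Y and X; loses to W → score 2.
W has the best pairwise record.

W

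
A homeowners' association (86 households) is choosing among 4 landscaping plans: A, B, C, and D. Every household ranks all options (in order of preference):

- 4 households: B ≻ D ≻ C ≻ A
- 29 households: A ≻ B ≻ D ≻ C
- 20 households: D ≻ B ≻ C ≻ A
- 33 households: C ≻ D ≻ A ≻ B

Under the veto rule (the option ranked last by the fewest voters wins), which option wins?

D

Last-place votes: A 24, B 33, C 29, D 0.
D is ranked last by the fewest voters, so D wins.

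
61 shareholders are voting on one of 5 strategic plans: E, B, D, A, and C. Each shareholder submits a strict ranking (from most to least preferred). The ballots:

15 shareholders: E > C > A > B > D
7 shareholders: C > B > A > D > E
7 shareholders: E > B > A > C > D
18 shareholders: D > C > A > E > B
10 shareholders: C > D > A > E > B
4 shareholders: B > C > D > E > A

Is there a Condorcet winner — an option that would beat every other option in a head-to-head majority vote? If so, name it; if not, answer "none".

C vs E: 39–22 for C.
C vs B: 50–11 for C.
C vs D: 43–18 for C.
C vs A: 54–7 for C.
C beats every other option head-to-head.

C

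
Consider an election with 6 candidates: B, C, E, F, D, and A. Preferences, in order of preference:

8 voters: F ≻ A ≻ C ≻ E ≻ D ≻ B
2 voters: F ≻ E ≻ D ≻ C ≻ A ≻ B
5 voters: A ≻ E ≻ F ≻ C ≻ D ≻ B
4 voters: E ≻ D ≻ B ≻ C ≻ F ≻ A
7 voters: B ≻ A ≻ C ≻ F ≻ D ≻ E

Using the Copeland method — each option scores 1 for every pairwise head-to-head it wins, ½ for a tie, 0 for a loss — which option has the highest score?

B: loses to C, E, F, D, and A → score 0.
C: beats B, E, and D; loses to F and A → score 3.
E: beats B and D; loses to C, F, and A → score 2.
F: beats B, C, E, D, and A → score 5.
D: beats B; loses to C, E, F, and A → score 1.
A: beats B, C, E, and D; loses to F → score 4.
F has the best pairwise record.

F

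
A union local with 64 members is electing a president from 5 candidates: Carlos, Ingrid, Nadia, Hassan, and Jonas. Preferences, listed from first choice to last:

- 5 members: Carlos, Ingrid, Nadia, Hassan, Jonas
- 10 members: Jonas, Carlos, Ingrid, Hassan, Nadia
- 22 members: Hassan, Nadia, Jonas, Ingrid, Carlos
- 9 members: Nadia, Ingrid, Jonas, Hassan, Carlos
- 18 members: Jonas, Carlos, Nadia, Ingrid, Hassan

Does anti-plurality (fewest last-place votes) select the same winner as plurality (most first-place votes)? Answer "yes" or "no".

Anti-plurality — last-place votes: Carlos 31, Ingrid 0, Nadia 10, Hassan 18, Jonas 5. Winner: Ingrid.
Plurality — first-place votes: Carlos 5, Ingrid 0, Nadia 9, Hassan 22, Jonas 28. Winner: Jonas.
The two methods disagree.

no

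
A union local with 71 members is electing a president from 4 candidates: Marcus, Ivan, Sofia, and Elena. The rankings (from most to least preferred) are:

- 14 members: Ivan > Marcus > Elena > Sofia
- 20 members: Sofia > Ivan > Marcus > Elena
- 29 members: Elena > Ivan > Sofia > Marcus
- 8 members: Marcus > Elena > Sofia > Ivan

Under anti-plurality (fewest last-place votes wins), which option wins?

Ivan

Last-place votes: Marcus 29, Ivan 8, Sofia 14, Elena 20.
Ivan is ranked last by the fewest voters, so Ivan wins.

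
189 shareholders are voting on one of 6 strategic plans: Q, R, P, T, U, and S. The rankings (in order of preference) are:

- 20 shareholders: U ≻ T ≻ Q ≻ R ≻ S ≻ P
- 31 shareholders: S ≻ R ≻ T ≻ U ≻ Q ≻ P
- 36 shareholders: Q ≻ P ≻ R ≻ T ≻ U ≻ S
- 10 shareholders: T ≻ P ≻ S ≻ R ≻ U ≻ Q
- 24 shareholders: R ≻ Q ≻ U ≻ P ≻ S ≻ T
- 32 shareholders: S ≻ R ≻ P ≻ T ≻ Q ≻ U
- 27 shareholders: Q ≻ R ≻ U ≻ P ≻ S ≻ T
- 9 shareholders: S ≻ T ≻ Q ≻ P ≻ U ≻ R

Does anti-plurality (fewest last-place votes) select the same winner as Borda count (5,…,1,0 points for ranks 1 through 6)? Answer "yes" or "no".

Anti-plurality — last-place votes: Q 10, R 9, P 51, T 51, U 32, S 36. Winner: R.
Borda — scores: Q 561, R 648, P 400, T 395, U 370, S 461. Winner: R.
The two methods agree.

yes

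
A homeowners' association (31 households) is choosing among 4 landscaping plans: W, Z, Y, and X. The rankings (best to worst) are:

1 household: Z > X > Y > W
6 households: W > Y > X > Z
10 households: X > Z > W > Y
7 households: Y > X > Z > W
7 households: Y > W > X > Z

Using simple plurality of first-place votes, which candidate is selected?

Y

First-place votes: W 6, Z 1, Y 14, X 10.
Y has the most first-place votes.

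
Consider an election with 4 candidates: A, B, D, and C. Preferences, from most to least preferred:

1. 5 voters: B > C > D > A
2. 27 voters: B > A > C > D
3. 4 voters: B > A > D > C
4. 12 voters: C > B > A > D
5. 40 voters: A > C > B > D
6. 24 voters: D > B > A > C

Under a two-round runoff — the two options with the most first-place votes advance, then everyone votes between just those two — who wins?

Round 1 first-place votes: A 40, B 36, D 24, C 12.
A and B advance.
Runoff: A is preferred to B by 40 voters; B by 72.
B wins the runoff.

B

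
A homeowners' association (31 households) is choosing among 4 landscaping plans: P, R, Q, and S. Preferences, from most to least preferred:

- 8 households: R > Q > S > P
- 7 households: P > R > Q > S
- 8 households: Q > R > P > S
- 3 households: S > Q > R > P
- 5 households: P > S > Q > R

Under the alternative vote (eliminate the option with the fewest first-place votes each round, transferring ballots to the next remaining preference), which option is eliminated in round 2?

Round 1: P 12, R 8, Q 8, S 3. Eliminate S.
Round 2: P 12, R 8, Q 11. Eliminate R.

R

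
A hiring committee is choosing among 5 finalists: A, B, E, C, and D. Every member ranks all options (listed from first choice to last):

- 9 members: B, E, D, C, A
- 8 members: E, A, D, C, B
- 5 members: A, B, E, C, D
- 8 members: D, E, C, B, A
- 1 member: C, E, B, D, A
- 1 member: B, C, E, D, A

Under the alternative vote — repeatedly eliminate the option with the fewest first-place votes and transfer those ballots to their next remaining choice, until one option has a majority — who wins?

Round 1: A 5, B 10, E 8, C 1, D 8. Eliminate C.
Round 2: A 5, B 10, E 9, D 8. Eliminate A.
Round 3: B 15, E 9, D 8. Eliminate D.
Round 4: B 15, E 17. E has a majority.

E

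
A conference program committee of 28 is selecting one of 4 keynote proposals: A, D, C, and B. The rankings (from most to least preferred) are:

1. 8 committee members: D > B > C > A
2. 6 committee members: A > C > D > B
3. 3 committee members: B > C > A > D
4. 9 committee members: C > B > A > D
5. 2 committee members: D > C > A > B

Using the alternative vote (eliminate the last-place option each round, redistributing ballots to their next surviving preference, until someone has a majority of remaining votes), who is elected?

Round 1: A 6, D 10, C 9, B 3. Eliminate B.
Round 2: A 6, D 10, C 12. Eliminate A.
Round 3: D 10, C 18. C has a majority.

C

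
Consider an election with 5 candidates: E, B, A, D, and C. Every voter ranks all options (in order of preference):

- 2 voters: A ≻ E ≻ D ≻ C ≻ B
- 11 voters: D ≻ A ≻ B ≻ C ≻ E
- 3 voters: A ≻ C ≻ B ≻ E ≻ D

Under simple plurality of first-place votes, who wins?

D

First-place votes: E 0, B 0, A 5, D 11, C 0.
D has the most first-place votes.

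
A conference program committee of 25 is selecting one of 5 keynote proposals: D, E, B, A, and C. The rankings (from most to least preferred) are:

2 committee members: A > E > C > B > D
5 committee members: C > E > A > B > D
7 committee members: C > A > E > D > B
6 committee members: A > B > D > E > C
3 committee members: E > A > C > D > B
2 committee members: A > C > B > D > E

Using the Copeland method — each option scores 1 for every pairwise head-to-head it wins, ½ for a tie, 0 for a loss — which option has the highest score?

A

D: loses to E, B, A, and C → score 0.
E: beats D and B; loses to A and C → score 2.
B: beats D; loses to E, A, and C → score 1.
A: beats D, E, B, and C → score 4.
C: beats D, E, and B; loses to A → score 3.
A has the best pairwise record.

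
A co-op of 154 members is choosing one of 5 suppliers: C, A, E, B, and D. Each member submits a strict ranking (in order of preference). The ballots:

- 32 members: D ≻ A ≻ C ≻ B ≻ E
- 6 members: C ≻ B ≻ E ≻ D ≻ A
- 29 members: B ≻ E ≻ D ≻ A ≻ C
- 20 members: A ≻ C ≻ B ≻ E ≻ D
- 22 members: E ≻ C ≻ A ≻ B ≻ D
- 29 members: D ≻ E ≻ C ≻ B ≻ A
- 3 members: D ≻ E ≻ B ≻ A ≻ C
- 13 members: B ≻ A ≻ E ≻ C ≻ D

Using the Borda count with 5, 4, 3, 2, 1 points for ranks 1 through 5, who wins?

C: 32·3 + 6·5 + 29·1 + 20·4 + 22·4 + 29·3 + 3·1 + 13·2 = 439
A: 32·4 + 6·1 + 29·2 + 20·5 + 22·3 + 29·1 + 3·2 + 13·4 = 445
E: 32·1 + 6·3 + 29·4 + 20·2 + 22·5 + 29·4 + 3·4 + 13·3 = 483
B: 32·2 + 6·4 + 29·5 + 20·3 + 22·2 + 29·2 + 3·3 + 13·5 = 469
D: 32·5 + 6·2 + 29·3 + 20·1 + 22·1 + 29·5 + 3·5 + 13·1 = 474
E has the highest Borda score (483).

E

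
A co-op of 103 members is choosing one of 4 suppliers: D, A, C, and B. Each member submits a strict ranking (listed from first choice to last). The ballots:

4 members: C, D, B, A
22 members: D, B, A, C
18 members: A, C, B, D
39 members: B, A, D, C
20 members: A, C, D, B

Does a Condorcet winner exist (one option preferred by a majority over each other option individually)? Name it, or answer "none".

B

B vs D: 57–46 for B.
B vs A: 65–38 for B.
B vs C: 61–42 for B.
B beats every other option head-to-head.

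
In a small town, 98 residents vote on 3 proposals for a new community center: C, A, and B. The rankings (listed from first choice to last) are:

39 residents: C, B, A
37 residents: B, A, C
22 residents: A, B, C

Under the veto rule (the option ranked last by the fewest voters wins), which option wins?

Last-place votes: C 59, A 39, B 0.
B is ranked last by the fewest voters, so B wins.

B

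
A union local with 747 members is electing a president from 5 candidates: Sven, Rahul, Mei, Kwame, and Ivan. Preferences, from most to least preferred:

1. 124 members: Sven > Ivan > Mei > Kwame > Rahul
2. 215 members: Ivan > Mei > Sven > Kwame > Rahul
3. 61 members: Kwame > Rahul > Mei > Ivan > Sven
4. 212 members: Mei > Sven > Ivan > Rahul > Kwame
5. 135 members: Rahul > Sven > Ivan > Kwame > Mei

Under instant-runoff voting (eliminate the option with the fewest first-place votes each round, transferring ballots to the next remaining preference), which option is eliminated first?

Round 1: Sven 124, Rahul 135, Mei 212, Kwame 61, Ivan 215. Eliminate Kwame.

Kwame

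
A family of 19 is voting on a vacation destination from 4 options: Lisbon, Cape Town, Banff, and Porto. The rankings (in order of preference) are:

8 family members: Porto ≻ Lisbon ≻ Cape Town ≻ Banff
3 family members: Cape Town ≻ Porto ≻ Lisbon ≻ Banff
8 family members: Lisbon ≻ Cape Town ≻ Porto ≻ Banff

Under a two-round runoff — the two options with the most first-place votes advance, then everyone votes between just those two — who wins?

Round 1 first-place votes: Lisbon 8, Cape Town 3, Banff 0, Porto 8.
Lisbon and Porto advance.
Runoff: Lisbon is preferred to Porto by 8 voters; Porto by 11.
Porto wins the runoff.

Porto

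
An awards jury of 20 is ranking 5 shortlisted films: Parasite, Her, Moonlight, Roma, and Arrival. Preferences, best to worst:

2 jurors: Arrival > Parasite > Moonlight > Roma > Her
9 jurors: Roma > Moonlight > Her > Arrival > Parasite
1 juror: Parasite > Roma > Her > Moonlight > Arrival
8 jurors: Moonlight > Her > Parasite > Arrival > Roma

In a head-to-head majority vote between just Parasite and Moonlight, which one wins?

Moonlight

Voters preferring Parasite to Moonlight: 3; preferring Moonlight to Parasite: 17.
Moonlight wins the head-to-head.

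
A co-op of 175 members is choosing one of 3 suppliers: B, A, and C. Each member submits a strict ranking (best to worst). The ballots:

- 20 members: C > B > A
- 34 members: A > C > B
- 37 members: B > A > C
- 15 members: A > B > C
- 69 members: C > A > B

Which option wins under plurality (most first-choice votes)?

First-place votes: B 37, A 49, C 89.
C has the most first-place votes.

C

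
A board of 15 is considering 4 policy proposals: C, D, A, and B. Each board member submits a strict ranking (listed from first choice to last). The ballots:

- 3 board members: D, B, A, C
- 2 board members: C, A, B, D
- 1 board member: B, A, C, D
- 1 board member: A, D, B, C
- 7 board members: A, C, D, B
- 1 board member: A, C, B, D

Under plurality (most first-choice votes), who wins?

A

First-place votes: C 2, D 3, A 9, B 1.
A has the most first-place votes.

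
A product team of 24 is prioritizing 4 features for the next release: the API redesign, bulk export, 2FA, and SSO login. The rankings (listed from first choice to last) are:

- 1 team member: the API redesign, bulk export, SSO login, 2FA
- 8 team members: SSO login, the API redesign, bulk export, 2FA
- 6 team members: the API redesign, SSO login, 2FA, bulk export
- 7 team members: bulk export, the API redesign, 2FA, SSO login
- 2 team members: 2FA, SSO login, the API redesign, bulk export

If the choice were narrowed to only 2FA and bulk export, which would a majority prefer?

Voters preferring 2FA to bulk export: 8; preferring bulk export to 2FA: 16.
bulk export wins the head-to-head.

bulk export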